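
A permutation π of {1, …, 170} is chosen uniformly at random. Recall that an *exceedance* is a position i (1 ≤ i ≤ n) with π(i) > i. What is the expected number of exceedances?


Write X = Σ_{i=1}^{170} X_i, where X_i = 1_{π(i) > i}.
For each fixed i, π(i) is uniform over {1, …, 170} (marginal of a uniform permutation), so P[π(i) > i] = (n − i)/n. Summing: Σ_{i=1}^{170} (n − i)/n = (0 + 1 + … + 169)/170 = 170(170 − 1)/(2·170) = (170 − 1)/2.
Hence E[X] = Σ_{i=1}^{170} (170 − i)/170 = 169/2 ≈ 84.500.

E[X] = 169/2 = 84.500.


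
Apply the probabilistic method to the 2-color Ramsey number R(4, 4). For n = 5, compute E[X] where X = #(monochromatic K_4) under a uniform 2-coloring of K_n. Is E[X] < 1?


E[X] = C(5, 4) · 2^{1 − 6} = 5 · 2^{−5} = 5/32.
As a reduced fraction: E[X] = 5/32 ≈ 0.1562500.
Is E[X] < 1? YES.
Since E[X] < 1, there exists a 2-coloring of K_{5} with no monochromatic K_4; hence R(4, 4) > 5.

E[X] = 5/32 ≈ 0.1562500; E[X] < 1, so R(4, 4) > 5.


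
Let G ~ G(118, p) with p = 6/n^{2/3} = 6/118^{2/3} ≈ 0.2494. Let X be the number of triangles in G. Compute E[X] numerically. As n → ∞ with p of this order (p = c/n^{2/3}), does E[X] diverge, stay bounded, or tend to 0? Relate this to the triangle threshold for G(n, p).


Number of potential triangles: C(118, 3) = 266916.
Each occurs with probability p³ ≈ (0.2494)³ ≈ 1.55127837e-02.
By linearity: E[X] = C(118, 3)·p³ ≈ 266916 · 1.55127837e-02 ≈ 4140.610169.
Since α = 2/3 < 1, p = c/n^{2/3} ≫ 1/n is above the triangle threshold p ~ 1/n. Asymptotically E[X] ~ (c³/6)·n^{3(1−α)} = (6³/6)·n^{1} → ∞; triangles are abundant w.h.p.

E[X] ≈ 4140.610169; in regime p = Θ(1/n^{2/3}) E[X] diverges (above the triangle threshold p ~ 1/n).


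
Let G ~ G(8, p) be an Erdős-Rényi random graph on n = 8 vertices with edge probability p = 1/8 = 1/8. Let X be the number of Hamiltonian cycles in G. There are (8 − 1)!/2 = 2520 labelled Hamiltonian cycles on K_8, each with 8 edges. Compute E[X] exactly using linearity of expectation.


K_8 has (8 − 1)!/2 = 2520 labelled Hamiltonian cycles.
For each such Hamiltonian cycle H, let X_H = 1 if all 8 edges of H are present in G. Then P[X_H = 1] = p^{8} = (1/8)^{8} = 1/16777216.
By linearity: E[X] = Σ_H E[X_H] = 2520 · p^{8} = 2520 · 1/16777216 = 315/2097152.
Numerically: E[X] ≈ 0.000150204.

E[X] = 2520 · (1/8)^{8} = 315/2097152 ≈ 0.000150204.


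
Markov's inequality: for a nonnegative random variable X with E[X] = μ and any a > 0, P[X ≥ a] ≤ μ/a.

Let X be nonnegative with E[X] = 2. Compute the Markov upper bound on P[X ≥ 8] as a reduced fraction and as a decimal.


μ = E[X] = 2, a = 8.
Markov: P[X ≥ 8] ≤ μ/a = (2)/8 = 1/4.
Numerically: ≈ 0.2500.
(Since a = 8 > μ = 2.0000, the bound 1/4 is < 1 and informative.)

P[X ≥ 8] ≤ 1/4 ≈ 0.2500.


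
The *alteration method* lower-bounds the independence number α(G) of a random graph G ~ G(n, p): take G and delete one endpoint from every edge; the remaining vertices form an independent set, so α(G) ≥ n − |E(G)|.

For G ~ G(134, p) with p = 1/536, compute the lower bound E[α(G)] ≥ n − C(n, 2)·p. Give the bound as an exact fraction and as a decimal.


E[|E(G)|] = C(134, 2)·p = 8911 · (1/536) = 133/8.
E[α(G)] ≥ n − E[|E(G)|] = 134 − 133/8 = 939/8.
Numerically: ≈ 117.375000.
(This is only a lower bound; the true E[α(G)] may be larger.)

E[α(G)] ≥ 939/8 ≈ 117.375000.


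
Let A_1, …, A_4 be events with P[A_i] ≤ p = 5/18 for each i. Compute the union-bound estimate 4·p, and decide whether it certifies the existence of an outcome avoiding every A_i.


Union bound: P[∪_{i=1}^{4} A_i] ≤ Σ_i P[A_i] ≤ 4·p = 4·(5/18) = 10/9.
Numerically: 10/9 ≈ 1.1111.
Is 10/9 < 1? NO.
Since the bound 10/9 is ≥ 1, the union bound is uninformative here; it does NOT by itself certify existence.

4·p = 10/9 ≈ 1.1111; existence NOT certified by the union bound.


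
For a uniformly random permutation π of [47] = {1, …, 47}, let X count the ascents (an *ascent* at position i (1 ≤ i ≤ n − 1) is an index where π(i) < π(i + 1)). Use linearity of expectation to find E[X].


Write X = Σ X_I over i = 1, …, 46, with X_I the indicator of one ascent.
There are 46 indicators.
For each fixed i, the pair (π(i), π(i+1)) is a uniformly random ordered pair of distinct values from {1, …, 47}; by symmetry P[π(i) < π(i+1)] = 1/2.
By linearity: E[X] = 46 · (1/2) = (47 − 1) · (1/2) = 23 ≈ 23.000000.

E[X] = 23 = 23.000000.


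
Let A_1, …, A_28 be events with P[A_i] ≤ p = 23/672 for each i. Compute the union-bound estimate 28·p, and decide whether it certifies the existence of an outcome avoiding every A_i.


Union bound: P[∪_{i=1}^{28} A_i] ≤ Σ_i P[A_i] ≤ 28·p = 28·(23/672) = 23/24.
Numerically: 23/24 ≈ 0.958.
Is 23/24 < 1? YES.
Since P[∪ A_i] ≤ 23/24 < 1, the complement has P[∩ A_i^c] ≥ 1 − 23/24 = 1/24 > 0, so some outcome avoids every A_i.

28·p = 23/24 ≈ 0.958; existence CERTIFIED by the union bound.


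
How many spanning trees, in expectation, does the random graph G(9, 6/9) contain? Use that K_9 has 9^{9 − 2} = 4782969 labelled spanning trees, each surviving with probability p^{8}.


K_9 has 9^{9 − 2} = 4782969 labelled spanning trees.
For each such spanning tree H, let X_H = 1 if all 8 edges of H are present in G. Then P[X_H = 1] = p^{8} = (2/3)^{8} = 256/6561.
By linearity: E[X] = Σ_H E[X_H] = 4782969 · p^{8} = 4782969 · 256/6561 = 186624.
Numerically: E[X] ≈ 1.866e+05.

E[X] = 4782969 · (2/3)^{8} = 186624 ≈ 1.866e+05.


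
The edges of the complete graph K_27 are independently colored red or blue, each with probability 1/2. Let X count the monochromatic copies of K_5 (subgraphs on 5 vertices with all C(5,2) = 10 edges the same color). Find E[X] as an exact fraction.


Let X = Σ_S X_S over the C(27, 5) = 80730 subsets S of size 5, where X_S = 1 if the K_5 on S is monochromatic.
For a fixed S, the K_5 on S has C(5, 2) = 10 edges. P[all 10 edges red] = (1/2)^10, and likewise for blue, so P[monochromatic] = 2·(1/2)^10 = 2^{1 − 10} = 1/512.
Summing: E[X] = C(27, 5) · 2^{1 − 10} = 80730 · 1/512 = 40365/256.
Numerically: E[X] ≈ 157.67578.

E[X] = C(27,5)·2^(1−C(5,2)) = 40365/256 ≈ 157.67578.


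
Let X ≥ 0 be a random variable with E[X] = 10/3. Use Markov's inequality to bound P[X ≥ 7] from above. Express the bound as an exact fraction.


μ = E[X] = 10/3, a = 7.
Markov: P[X ≥ 7] ≤ μ/a = (10/3)/7 = 10/21.
Numerically: ≈ 0.476.
(Since a = 7 > μ = 3.333, the bound 10/21 is < 1 and informative.)

P[X ≥ 7] ≤ 10/21 ≈ 0.476.


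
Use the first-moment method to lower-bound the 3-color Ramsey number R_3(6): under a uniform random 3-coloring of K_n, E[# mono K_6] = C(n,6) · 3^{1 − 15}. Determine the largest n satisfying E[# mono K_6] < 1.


We need C(n, 6) · 3^{1 − 15} < 1, i.e. C(n, 6) < 3^{15 − 1} = 4782969.
Check values of n near the boundary:
  n = 38: C(38, 6) = 2760681; 2760681 < 4782969? YES
  n = 39: C(39, 6) = 3262623; 3262623 < 4782969? YES
  n = 40: C(40, 6) = 3838380; 3838380 < 4782969? YES
  n = 41: C(41, 6) = 4496388; 4496388 < 4782969? YES
  n = 42: C(42, 6) = 5245786; 5245786 < 4782969? NO
The largest n with C(n, 6) < 4782969 is n = 41 (where E[X] = 1498796/1594323 ≈ 0.9401). Hence R_3(6) > 41, i.e. R_3(6) ≥ 42.

Largest n = 41; hence R_3(6) > 41.


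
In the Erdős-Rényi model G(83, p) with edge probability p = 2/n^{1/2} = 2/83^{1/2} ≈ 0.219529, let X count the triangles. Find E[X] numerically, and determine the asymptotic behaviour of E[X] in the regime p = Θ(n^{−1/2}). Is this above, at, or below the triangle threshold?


Number of potential triangles: C(83, 3) = 91881.
Each occurs with probability p³ ≈ (0.219529)³ ≈ 1.05796877e-02.
By linearity: E[X] = C(83, 3)·p³ ≈ 91881 · 1.05796877e-02 ≈ 972.072286.
Since α = 1/2 < 1, p = c/n^{1/2} ≫ 1/n is above the triangle threshold p ~ 1/n. Asymptotically E[X] ~ (c³/6)·n^{3(1−α)} = (2³/6)·n^{1.5} → ∞; triangles are abundant w.h.p.

E[X] ≈ 972.072286; in regime p = Θ(1/n^{1/2}) E[X] diverges (above the triangle threshold p ~ 1/n).


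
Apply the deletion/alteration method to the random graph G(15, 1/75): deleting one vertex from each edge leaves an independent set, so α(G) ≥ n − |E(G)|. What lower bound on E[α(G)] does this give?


E[|E(G)|] = C(15, 2)·p = 105 · (1/75) = 7/5.
E[α(G)] ≥ n − E[|E(G)|] = 15 − 7/5 = 68/5.
Numerically: ≈ 13.6000.
(This is only a lower bound; the true E[α(G)] may be larger.)

E[α(G)] ≥ 68/5 ≈ 13.6000.


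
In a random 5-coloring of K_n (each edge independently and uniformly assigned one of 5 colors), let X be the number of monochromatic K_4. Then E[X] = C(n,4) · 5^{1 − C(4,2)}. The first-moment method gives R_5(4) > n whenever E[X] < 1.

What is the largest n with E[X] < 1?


We need C(n, 4) · 5^{1 − 6} < 1, i.e. C(n, 4) < 5^{6 − 1} = 3125.
Check values of n near the boundary:
  n = 14: C(14, 4) = 1001; 1001 < 3125? YES
  n = 15: C(15, 4) = 1365; 1365 < 3125? YES
  n = 16: C(16, 4) = 1820; 1820 < 3125? YES
  n = 17: C(17, 4) = 2380; 2380 < 3125? YES
  n = 18: C(18, 4) = 3060; 3060 < 3125? YES
  n = 19: C(19, 4) = 3876; 3876 < 3125? NO
  n = 20: C(20, 4) = 4845; 4845 < 3125? NO
  n = 21: C(21, 4) = 5985; 5985 < 3125? NO
The largest n with C(n, 4) < 3125 is n = 18 (where E[X] = 612/625 ≈ 0.9792000). Hence R_5(4) > 18, i.e. R_5(4) ≥ 19.

Largest n = 18; hence R_5(4) > 18.


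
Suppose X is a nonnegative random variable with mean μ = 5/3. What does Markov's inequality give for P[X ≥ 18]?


μ = E[X] = 5/3, a = 18.
Markov: P[X ≥ 18] ≤ μ/a = (5/3)/18 = 5/54.
Numerically: ≈ 0.093.
(Since a = 18 > μ = 1.667, the bound 5/54 is < 1 and informative.)

P[X ≥ 18] ≤ 5/54 ≈ 0.093.


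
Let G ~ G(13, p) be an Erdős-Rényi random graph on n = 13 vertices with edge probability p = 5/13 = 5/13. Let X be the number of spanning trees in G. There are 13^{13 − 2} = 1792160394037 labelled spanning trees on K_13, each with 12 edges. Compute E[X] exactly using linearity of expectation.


K_13 has 13^{13 − 2} = 1792160394037 labelled spanning trees.
For each such spanning tree H, let X_H = 1 if all 12 edges of H are present in G. Then P[X_H = 1] = p^{12} = (5/13)^{12} = 244140625/23298085122481.
By linearity of expectation: E[X] = Σ_H E[X_H] = 1792160394037 · p^{12} = 1792160394037 · 244140625/23298085122481 = 244140625/13.
Numerically: E[X] ≈ 1.878e+07.

E[X] = 1792160394037 · (5/13)^{12} = 244140625/13 ≈ 1.878e+07.


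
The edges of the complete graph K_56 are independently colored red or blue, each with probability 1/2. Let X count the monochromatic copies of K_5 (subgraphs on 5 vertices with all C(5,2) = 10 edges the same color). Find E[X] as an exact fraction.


Let X = Σ_S X_S over the C(56, 5) = 3819816 subsets S of size 5, where X_S = 1 if the K_5 on S is monochromatic.
For a fixed S, the K_5 on S has C(5, 2) = 10 edges. P[all 10 edges red] = (1/2)^10, and likewise for blue, so P[monochromatic] = 2·(1/2)^10 = 2^{1 − 10} = 1/512.
Summing: E[X] = C(56, 5) · 2^{1 − 10} = 3819816 · 1/512 = 477477/64.
Numerically: E[X] ≈ 7460.578125.

E[X] = C(56,5)·2^(1−C(5,2)) = 477477/64 ≈ 7460.578125.


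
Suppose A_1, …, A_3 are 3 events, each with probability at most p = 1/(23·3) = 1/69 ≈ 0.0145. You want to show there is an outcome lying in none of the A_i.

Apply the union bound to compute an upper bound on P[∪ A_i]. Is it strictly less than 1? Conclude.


Union bound: P[∪_{i=1}^{3} A_i] ≤ Σ_i P[A_i] ≤ 3·p = 3·(1/69) = 1/23.
Numerically: 1/23 ≈ 0.0435.
Is 1/23 < 1? YES.
Since P[∪ A_i] ≤ 1/23 < 1, the complement has P[∩ A_i^c] ≥ 1 − 1/23 = 22/23 > 0, so some outcome avoids every A_i.

3·p = 1/23 ≈ 0.0435; existence CERTIFIED by the union bound.


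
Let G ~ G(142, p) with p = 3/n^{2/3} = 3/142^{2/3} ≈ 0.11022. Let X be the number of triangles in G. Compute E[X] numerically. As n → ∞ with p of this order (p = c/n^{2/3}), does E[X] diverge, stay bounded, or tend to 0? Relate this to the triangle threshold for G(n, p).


Number of potential triangles: C(142, 3) = 467180.
Each occurs with probability p³ ≈ (0.11022)³ ≈ 1.33902004e-03.
By linearity: E[X] = C(142, 3)·p³ ≈ 467180 · 1.33902004e-03 ≈ 625.563380.
Since α = 2/3 < 1, p = c/n^{2/3} ≫ 1/n is above the triangle threshold p ~ 1/n. Asymptotically E[X] ~ (c³/6)·n^{3(1−α)} = (3³/6)·n^{1} → ∞; triangles are abundant w.h.p.

E[X] ≈ 625.563380; in regime p = Θ(1/n^{2/3}) E[X] diverges (above the triangle threshold p ~ 1/n).


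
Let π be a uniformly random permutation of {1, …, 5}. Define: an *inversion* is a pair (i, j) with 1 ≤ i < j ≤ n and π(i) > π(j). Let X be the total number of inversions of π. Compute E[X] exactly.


Write X = Σ X_I over the C(5, 2) = 10 pairs i < j, with X_I the indicator of one inversion.
There are 10 indicators.
For each fixed pair i < j, the values π(i) and π(j) are two distinct elements of {1, …, 5} in uniformly random order; by symmetry P[π(i) > π(j)] = 1/2.
By linearity: E[X] = 10 · (1/2) = C(5, 2) · (1/2) = 10/2 = 5 ≈ 5.000000.

E[X] = 5 = 5.000000.


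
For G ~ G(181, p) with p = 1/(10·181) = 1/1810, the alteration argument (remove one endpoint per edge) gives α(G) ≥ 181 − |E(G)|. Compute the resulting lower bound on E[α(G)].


E[|E(G)|] = C(181, 2)·p = 16290 · (1/1810) = 9.
E[α(G)] ≥ n − E[|E(G)|] = 181 − 9 = 172.
Numerically: ≈ 172.000.
(This is only a lower bound; the true E[α(G)] may be larger.)

E[α(G)] ≥ 172 ≈ 172.000.


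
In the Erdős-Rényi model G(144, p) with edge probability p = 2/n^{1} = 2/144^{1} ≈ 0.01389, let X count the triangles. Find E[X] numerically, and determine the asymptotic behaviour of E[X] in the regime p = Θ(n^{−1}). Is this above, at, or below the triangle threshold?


Number of potential triangles: C(144, 3) = 487344.
Each occurs with probability p³ ≈ (0.01389)³ ≈ 2.679184e-06.
By linearity: E[X] = C(144, 3)·p³ ≈ 487344 · 2.679184e-06 ≈ 1.3057.
Here α = 1, so p = 2/n is exactly at the triangle threshold p ~ 1/n. Asymptotically E[X] → c³/6 = 2³/6 = 4/3 ≈ 1.3333, a bounded constant. In this regime the triangle count is asymptotically Poisson(c³/6).

E[X] ≈ 1.3057; in regime p = Θ(1/n^{1}) E[X] stays bounded (at the triangle threshold p ~ 1/n).


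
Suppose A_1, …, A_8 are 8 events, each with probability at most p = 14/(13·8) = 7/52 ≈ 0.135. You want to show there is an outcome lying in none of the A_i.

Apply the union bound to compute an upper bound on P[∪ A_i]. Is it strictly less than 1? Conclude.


Union bound: P[∪_{i=1}^{8} A_i] ≤ Σ_i P[A_i] ≤ 8·p = 8·(7/52) = 14/13.
Numerically: 14/13 ≈ 1.077.
Is 14/13 < 1? NO.
Since the bound 14/13 is ≥ 1, the union bound is uninformative here; it does NOT by itself certify existence.

8·p = 14/13 ≈ 1.077; existence NOT certified by the union bound.


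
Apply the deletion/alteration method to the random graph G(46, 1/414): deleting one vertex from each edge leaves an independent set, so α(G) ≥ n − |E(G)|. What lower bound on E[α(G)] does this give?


E[|E(G)|] = C(46, 2)·p = 1035 · (1/414) = 5/2.
E[α(G)] ≥ n − E[|E(G)|] = 46 − 5/2 = 87/2.
Numerically: ≈ 43.500.
(This is only a lower bound; the true E[α(G)] may be larger.)

E[α(G)] ≥ 87/2 ≈ 43.500.


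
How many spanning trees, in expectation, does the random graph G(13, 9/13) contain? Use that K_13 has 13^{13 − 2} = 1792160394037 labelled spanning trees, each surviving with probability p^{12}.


K_13 has 13^{13 − 2} = 1792160394037 labelled spanning trees.
For each such spanning tree H, let X_H = 1 if all 12 edges of H are present in G. Then P[X_H = 1] = p^{12} = (9/13)^{12} = 282429536481/23298085122481.
By linearity: E[X] = Σ_H E[X_H] = 1792160394037 · p^{12} = 1792160394037 · 282429536481/23298085122481 = 282429536481/13.
Numerically: E[X] ≈ 2.17e+10.

E[X] = 1792160394037 · (9/13)^{12} = 282429536481/13 ≈ 2.17e+10.


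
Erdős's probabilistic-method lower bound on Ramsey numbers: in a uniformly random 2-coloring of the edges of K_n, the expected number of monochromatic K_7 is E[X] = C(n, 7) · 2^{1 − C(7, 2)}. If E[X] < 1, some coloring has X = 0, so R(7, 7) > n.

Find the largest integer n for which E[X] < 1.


We need C(n, 7) · 2^{1 − 21} < 1, i.e. C(n, 7) < 2^{21 − 1} = 1048576.
Check values of n near the boundary:
  n = 25: C(25, 7) = 480700; 480700 < 1048576? YES
  n = 26: C(26, 7) = 657800; 657800 < 1048576? YES
  n = 27: C(27, 7) = 888030; 888030 < 1048576? YES
  n = 28: C(28, 7) = 1184040; 1184040 < 1048576? NO
The largest n with C(n, 7) < 1048576 is n = 27 (where E[X] = 444015/524288 ≈ 0.8469). Hence R(7, 7) > 27, i.e. R(7, 7) ≥ 28.

Largest n = 27; hence R(7, 7) > 27.


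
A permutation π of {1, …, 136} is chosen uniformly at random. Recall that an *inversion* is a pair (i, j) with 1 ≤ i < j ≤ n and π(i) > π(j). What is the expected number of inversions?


Write X = Σ X_I over the C(136, 2) = 9180 pairs i < j, with X_I the indicator of one inversion.
There are 9180 indicators.
For each fixed pair i < j, the values π(i) and π(j) are two distinct elements of {1, …, 136} in uniformly random order; by symmetry P[π(i) > π(j)] = 1/2.
By linearity: E[X] = 9180 · (1/2) = C(136, 2) · (1/2) = 9180/2 = 4590 ≈ 4590.000000.

E[X] = 4590 = 4590.000000.


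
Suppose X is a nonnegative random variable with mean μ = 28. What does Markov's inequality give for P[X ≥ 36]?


μ = E[X] = 28, a = 36.
Markov: P[X ≥ 36] ≤ μ/a = (28)/36 = 7/9.
Numerically: ≈ 0.777778.
(Since a = 36 > μ = 28.000000, the bound 7/9 is < 1 and informative.)

P[X ≥ 36] ≤ 7/9 ≈ 0.777778.


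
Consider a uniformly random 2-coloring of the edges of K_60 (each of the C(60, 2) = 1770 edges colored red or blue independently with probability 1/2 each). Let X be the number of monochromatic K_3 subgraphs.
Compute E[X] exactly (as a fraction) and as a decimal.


Let X = Σ_S X_S over the C(60, 3) = 34220 subsets S of size 3, where X_S = 1 if the K_3 on S is monochromatic.
For a fixed S, the K_3 on S has C(3, 2) = 3 edges. P[all 3 edges red] = (1/2)^3, and likewise for blue, so P[monochromatic] = 2·(1/2)^3 = 2^{1 − 3} = 1/4.
Summing: E[X] = C(60, 3) · 2^{1 − 3} = 34220 · 1/4 = 8555.
Numerically: E[X] ≈ 8555.000.

E[X] = C(60,3)·2^(1−C(3,2)) = 8555 ≈ 8555.000.


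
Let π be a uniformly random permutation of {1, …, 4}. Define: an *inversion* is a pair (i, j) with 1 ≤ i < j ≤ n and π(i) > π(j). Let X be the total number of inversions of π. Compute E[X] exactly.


Write X = Σ X_I over the C(4, 2) = 6 pairs i < j, with X_I the indicator of one inversion.
There are 6 indicators.
For each fixed pair i < j, the values π(i) and π(j) are two distinct elements of {1, …, 4} in uniformly random order; by symmetry P[π(i) > π(j)] = 1/2.
By linearity: E[X] = 6 · (1/2) = C(4, 2) · (1/2) = 6/2 = 3 ≈ 3.00000.

E[X] = 3 = 3.00000.


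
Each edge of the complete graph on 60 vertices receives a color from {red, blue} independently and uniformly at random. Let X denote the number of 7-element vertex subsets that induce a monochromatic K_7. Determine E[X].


Let X = Σ_S X_S over the C(60, 7) = 386206920 subsets S of size 7, where X_S = 1 if the K_7 on S is monochromatic.
For a fixed S, the K_7 on S has C(7, 2) = 21 edges. P[all 21 edges red] = (1/2)^21, and likewise for blue, so P[monochromatic] = 2·(1/2)^21 = 2^{1 − 21} = 1/1048576.
Summing: E[X] = C(60, 7) · 2^{1 − 21} = 386206920 · 1/1048576 = 48275865/131072.
Numerically: E[X] ≈ 368.3156.

E[X] = C(60,7)·2^(1−C(7,2)) = 48275865/131072 ≈ 368.3156.


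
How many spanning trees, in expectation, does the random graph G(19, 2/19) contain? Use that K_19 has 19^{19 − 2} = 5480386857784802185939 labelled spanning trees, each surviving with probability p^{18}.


K_19 has 19^{19 − 2} = 5480386857784802185939 labelled spanning trees.
For each such spanning tree H, let X_H = 1 if all 18 edges of H are present in G. Then P[X_H = 1] = p^{18} = (2/19)^{18} = 262144/104127350297911241532841.
Summing the indicators: E[X] = Σ_H E[X_H] = 5480386857784802185939 · p^{18} = 5480386857784802185939 · 262144/104127350297911241532841 = 262144/19.
Numerically: E[X] ≈ 1.38e+04.

E[X] = 5480386857784802185939 · (2/19)^{18} = 262144/19 ≈ 1.38e+04.


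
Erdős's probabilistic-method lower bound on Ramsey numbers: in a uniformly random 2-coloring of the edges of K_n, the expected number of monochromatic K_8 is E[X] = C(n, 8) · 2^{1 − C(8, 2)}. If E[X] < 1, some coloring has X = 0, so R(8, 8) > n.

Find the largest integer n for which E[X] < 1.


We need C(n, 8) · 2^{1 − 28} < 1, i.e. C(n, 8) < 2^{28 − 1} = 134217728.
Check values of n near the boundary:
  n = 36: C(36, 8) = 30260340; 30260340 < 134217728? YES
  n = 37: C(37, 8) = 38608020; 38608020 < 134217728? YES
  n = 38: C(38, 8) = 48903492; 48903492 < 134217728? YES
  n = 39: C(39, 8) = 61523748; 61523748 < 134217728? YES
  n = 40: C(40, 8) = 76904685; 76904685 < 134217728? YES
  n = 41: C(41, 8) = 95548245; 95548245 < 134217728? YES
  n = 42: C(42, 8) = 118030185; 118030185 < 134217728? YES
  n = 43: C(43, 8) = 145008513; 145008513 < 134217728? NO
  n = 44: C(44, 8) = 177232627; 177232627 < 134217728? NO
The largest n with C(n, 8) < 134217728 is n = 42 (where E[X] = 118030185/134217728 ≈ 0.879). Hence R(8, 8) > 42, i.e. R(8, 8) ≥ 43.

Largest n = 42; hence R(8, 8) > 42.


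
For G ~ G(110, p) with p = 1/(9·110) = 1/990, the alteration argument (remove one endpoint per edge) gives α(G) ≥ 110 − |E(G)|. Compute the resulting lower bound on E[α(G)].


E[|E(G)|] = C(110, 2)·p = 5995 · (1/990) = 109/18.
E[α(G)] ≥ n − E[|E(G)|] = 110 − 109/18 = 1871/18.
Numerically: ≈ 103.944444.
(This is only a lower bound; the true E[α(G)] may be larger.)

E[α(G)] ≥ 1871/18 ≈ 103.944444.


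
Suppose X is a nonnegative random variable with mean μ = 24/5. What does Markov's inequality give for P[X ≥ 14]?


μ = E[X] = 24/5, a = 14.
Markov: P[X ≥ 14] ≤ μ/a = (24/5)/14 = 12/35.
Numerically: ≈ 0.3429.
(Since a = 14 > μ = 4.8000, the bound 12/35 is < 1 and informative.)

P[X ≥ 14] ≤ 12/35 ≈ 0.3429.


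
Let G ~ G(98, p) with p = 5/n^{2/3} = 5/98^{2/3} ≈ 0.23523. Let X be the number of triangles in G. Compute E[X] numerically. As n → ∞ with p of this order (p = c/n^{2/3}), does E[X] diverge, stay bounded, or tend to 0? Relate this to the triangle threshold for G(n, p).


Number of potential triangles: C(98, 3) = 152096.
Each occurs with probability p³ ≈ (0.23523)³ ≈ 1.3015410e-02.
By linearity: E[X] = C(98, 3)·p³ ≈ 152096 · 1.3015410e-02 ≈ 1979.59184.
Since α = 2/3 < 1, p = c/n^{2/3} ≫ 1/n is above the triangle threshold p ~ 1/n. Asymptotically E[X] ~ (c³/6)·n^{3(1−α)} = (5³/6)·n^{1} → ∞; triangles are abundant w.h.p.

E[X] ≈ 1979.59184; in regime p = Θ(1/n^{2/3}) E[X] diverges (above the triangle threshold p ~ 1/n).


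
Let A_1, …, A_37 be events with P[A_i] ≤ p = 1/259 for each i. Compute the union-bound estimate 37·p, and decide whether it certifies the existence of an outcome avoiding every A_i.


Union bound: P[∪_{i=1}^{37} A_i] ≤ Σ_i P[A_i] ≤ 37·p = 37·(1/259) = 1/7.
Numerically: 1/7 ≈ 0.1428571.
Is 1/7 < 1? YES.
Since P[∪ A_i] ≤ 1/7 < 1, the complement has P[∩ A_i^c] ≥ 1 − 1/7 = 6/7 > 0, so some outcome avoids every A_i.

37·p = 1/7 ≈ 0.1428571; existence CERTIFIED by the union bound.


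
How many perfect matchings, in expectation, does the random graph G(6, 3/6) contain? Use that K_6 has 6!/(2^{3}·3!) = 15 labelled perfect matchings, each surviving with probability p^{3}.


K_6 has 6!/(2^{3}·3!) = 15 labelled perfect matchings.
For each such perfect matching H, let X_H = 1 if all 3 edges of H are present in G. Then P[X_H = 1] = p^{3} = (1/2)^{3} = 1/8.
By linearity: E[X] = Σ_H E[X_H] = 15 · p^{3} = 15 · 1/8 = 15/8.
Numerically: E[X] ≈ 1.875.

E[X] = 15 · (1/2)^{3} = 15/8 ≈ 1.875.


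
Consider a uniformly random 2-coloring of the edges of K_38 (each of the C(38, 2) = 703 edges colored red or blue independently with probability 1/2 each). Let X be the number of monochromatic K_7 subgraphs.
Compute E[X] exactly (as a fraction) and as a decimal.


Let X = Σ_S X_S over the C(38, 7) = 12620256 subsets S of size 7, where X_S = 1 if the K_7 on S is monochromatic.
For a fixed S, the K_7 on S has C(7, 2) = 21 edges. P[all 21 edges red] = (1/2)^21, and likewise for blue, so P[monochromatic] = 2·(1/2)^21 = 2^{1 − 21} = 1/1048576.
By linearity: E[X] = C(38, 7) · 2^{1 − 21} = 12620256 · 1/1048576 = 394383/32768.
Numerically: E[X] ≈ 12.0356.

E[X] = C(38,7)·2^(1−C(7,2)) = 394383/32768 ≈ 12.0356.


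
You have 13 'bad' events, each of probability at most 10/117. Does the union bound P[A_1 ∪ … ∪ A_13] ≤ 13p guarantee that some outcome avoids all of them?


Union bound: P[∪_{i=1}^{13} A_i] ≤ Σ_i P[A_i] ≤ 13·p = 13·(10/117) = 10/9.
Numerically: 10/9 ≈ 1.1111.
Is 10/9 < 1? NO.
Since the bound 10/9 is ≥ 1, the union bound is uninformative here; it does NOT by itself certify existence.

13·p = 10/9 ≈ 1.1111; existence NOT certified by the union bound.


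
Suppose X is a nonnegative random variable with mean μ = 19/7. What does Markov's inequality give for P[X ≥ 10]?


μ = E[X] = 19/7, a = 10.
Markov: P[X ≥ 10] ≤ μ/a = (19/7)/10 = 19/70.
Numerically: ≈ 0.27143.
(Since a = 10 > μ = 2.71429, the bound 19/70 is < 1 and informative.)

P[X ≥ 10] ≤ 19/70 ≈ 0.27143.


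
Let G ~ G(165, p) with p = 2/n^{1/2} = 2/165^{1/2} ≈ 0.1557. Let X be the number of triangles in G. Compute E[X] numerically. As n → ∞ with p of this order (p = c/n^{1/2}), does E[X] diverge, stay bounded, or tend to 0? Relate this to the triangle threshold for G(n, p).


Number of potential triangles: C(165, 3) = 735130.
Each occurs with probability p³ ≈ (0.1557)³ ≈ 3.77454034e-03.
By linearity: E[X] = C(165, 3)·p³ ≈ 735130 · 3.77454034e-03 ≈ 2774.777837.
Since α = 1/2 < 1, p = c/n^{1/2} ≫ 1/n is above the triangle threshold p ~ 1/n. Asymptotically E[X] ~ (c³/6)·n^{3(1−α)} = (2³/6)·n^{1.5} → ∞; triangles are abundant w.h.p.

E[X] ≈ 2774.777837; in regime p = Θ(1/n^{1/2}) E[X] diverges (above the triangle threshold p ~ 1/n).


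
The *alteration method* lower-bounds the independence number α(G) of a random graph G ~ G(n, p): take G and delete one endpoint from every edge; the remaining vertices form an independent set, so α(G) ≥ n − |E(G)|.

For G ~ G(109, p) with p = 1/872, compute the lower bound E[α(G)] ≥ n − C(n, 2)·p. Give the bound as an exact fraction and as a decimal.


E[|E(G)|] = C(109, 2)·p = 5886 · (1/872) = 27/4.
E[α(G)] ≥ n − E[|E(G)|] = 109 − 27/4 = 409/4.
Numerically: ≈ 102.250.
(This is only a lower bound; the true E[α(G)] may be larger.)

E[α(G)] ≥ 409/4 ≈ 102.250.


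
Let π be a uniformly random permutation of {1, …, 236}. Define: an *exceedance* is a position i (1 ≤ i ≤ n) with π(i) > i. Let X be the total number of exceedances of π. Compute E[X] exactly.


Write X = Σ_{i=1}^{236} X_i, where X_i = 1_{π(i) > i}.
For each fixed i, π(i) is uniform over {1, …, 236} (marginal of a uniform permutation), so P[π(i) > i] = (n − i)/n. Summing: Σ_{i=1}^{236} (n − i)/n = (0 + 1 + … + 235)/236 = 236(236 − 1)/(2·236) = (236 − 1)/2.
Hence E[X] = Σ_{i=1}^{236} (236 − i)/236 = 235/2 ≈ 117.500000.

E[X] = 235/2 = 117.500000.


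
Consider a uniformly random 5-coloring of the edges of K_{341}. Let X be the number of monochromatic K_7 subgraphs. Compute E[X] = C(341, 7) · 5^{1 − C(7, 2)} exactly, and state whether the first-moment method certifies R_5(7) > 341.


E[X] = C(341, 7) · 5^{1 − 21} = 99984606876440 · 5^{−20} = 99984606876440/95367431640625.
As a reduced fraction: E[X] = 19996921375288/19073486328125 ≈ 1.048.
Is E[X] < 1? NO.
Since E[X] ≥ 1, the first-moment bound is inconclusive at n = 341; it does NOT by itself certify R_5(7) > 341.

E[X] = 19996921375288/19073486328125 ≈ 1.048; E[X] ≥ 1; first-moment method inconclusive here.


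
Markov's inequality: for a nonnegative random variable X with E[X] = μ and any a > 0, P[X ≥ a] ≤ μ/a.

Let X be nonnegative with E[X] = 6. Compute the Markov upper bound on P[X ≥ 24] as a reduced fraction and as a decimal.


μ = E[X] = 6, a = 24.
Markov: P[X ≥ 24] ≤ μ/a = (6)/24 = 1/4.
Numerically: ≈ 0.25000.
(Since a = 24 > μ = 6.00000, the bound 1/4 is < 1 and informative.)

P[X ≥ 24] ≤ 1/4 ≈ 0.25000.


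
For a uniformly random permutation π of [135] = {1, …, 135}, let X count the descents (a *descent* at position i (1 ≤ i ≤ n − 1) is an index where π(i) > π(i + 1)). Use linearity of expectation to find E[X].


Write X = Σ X_I over i = 1, …, 134, with X_I the indicator of one descent.
There are 134 indicators.
For each fixed i, the pair (π(i), π(i+1)) is a uniformly random ordered pair of distinct values from {1, …, 135}; by symmetry P[π(i) > π(i+1)] = 1/2.
By linearity: E[X] = 134 · (1/2) = (135 − 1) · (1/2) = 67 ≈ 67.0000.

E[X] = 67 = 67.0000.


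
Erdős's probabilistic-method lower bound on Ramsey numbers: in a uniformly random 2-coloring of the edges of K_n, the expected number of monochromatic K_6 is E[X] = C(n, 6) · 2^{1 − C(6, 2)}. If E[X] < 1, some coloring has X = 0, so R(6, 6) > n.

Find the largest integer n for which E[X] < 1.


We need C(n, 6) · 2^{1 − 15} < 1, i.e. C(n, 6) < 2^{15 − 1} = 16384.
Check values of n near the boundary:
  n = 15: C(15, 6) = 5005; 5005 < 16384? YES
  n = 16: C(16, 6) = 8008; 8008 < 16384? YES
  n = 17: C(17, 6) = 12376; 12376 < 16384? YES
  n = 18: C(18, 6) = 18564; 18564 < 16384? NO
The largest n with C(n, 6) < 16384 is n = 17 (where E[X] = 1547/2048 ≈ 0.7554). Hence R(6, 6) > 17, i.e. R(6, 6) ≥ 18.

Largest n = 17; hence R(6, 6) > 17.


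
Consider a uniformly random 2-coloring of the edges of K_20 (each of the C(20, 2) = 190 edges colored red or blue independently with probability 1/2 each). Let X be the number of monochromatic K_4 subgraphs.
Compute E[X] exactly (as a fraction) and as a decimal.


Let X = Σ_S X_S over the C(20, 4) = 4845 subsets S of size 4, where X_S = 1 if the K_4 on S is monochromatic.
For a fixed S, the K_4 on S has C(4, 2) = 6 edges. P[all 6 edges red] = (1/2)^6, and likewise for blue, so P[monochromatic] = 2·(1/2)^6 = 2^{1 − 6} = 1/32.
By linearity of expectation: E[X] = C(20, 4) · 2^{1 − 6} = 4845 · 1/32 = 4845/32.
Numerically: E[X] ≈ 151.4062.

E[X] = C(20,4)·2^(1−C(4,2)) = 4845/32 ≈ 151.4062.


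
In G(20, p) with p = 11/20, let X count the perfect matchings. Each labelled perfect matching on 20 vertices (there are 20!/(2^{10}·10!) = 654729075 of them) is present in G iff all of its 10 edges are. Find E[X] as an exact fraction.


K_20 has 20!/(2^{10}·10!) = 654729075 labelled perfect matchings.
For each such perfect matching H, let X_H = 1 if all 10 edges of H are present in G. Then P[X_H = 1] = p^{10} = (11/20)^{10} = 25937424601/10240000000000.
Summing the indicators: E[X] = Σ_H E[X_H] = 654729075 · p^{10} = 654729075 · 25937424601/10240000000000 = 679279440675798963/409600000000.
Numerically: E[X] ≈ 1.6584e+06.

E[X] = 654729075 · (11/20)^{10} = 679279440675798963/409600000000 ≈ 1.6584e+06.


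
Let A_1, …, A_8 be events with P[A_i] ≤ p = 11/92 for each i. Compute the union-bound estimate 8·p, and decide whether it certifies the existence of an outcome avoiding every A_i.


Union bound: P[∪_{i=1}^{8} A_i] ≤ Σ_i P[A_i] ≤ 8·p = 8·(11/92) = 22/23.
Numerically: 22/23 ≈ 0.9565217.
Is 22/23 < 1? YES.
Since P[∪ A_i] ≤ 22/23 < 1, the complement has P[∩ A_i^c] ≥ 1 − 22/23 = 1/23 > 0, so some outcome avoids every A_i.

8·p = 22/23 ≈ 0.9565217; existence CERTIFIED by the union bound.


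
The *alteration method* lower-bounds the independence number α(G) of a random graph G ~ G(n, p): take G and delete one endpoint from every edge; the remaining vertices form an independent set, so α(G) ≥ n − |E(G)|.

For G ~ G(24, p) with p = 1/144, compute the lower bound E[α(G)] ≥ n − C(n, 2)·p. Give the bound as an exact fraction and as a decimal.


E[|E(G)|] = C(24, 2)·p = 276 · (1/144) = 23/12.
E[α(G)] ≥ n − E[|E(G)|] = 24 − 23/12 = 265/12.
Numerically: ≈ 22.0833.
(This is only a lower bound; the true E[α(G)] may be larger.)

E[α(G)] ≥ 265/12 ≈ 22.0833.


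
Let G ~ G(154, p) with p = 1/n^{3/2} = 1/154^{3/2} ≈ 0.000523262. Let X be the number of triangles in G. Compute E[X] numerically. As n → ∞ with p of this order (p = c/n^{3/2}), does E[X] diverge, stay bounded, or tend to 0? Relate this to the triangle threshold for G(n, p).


Number of potential triangles: C(154, 3) = 596904.
Each occurs with probability p³ ≈ (0.000523262)³ ≈ 1.43270493e-10.
By linearity: E[X] = C(154, 3)·p³ ≈ 596904 · 1.43270493e-10 ≈ 0.000086.
Since α = 3/2 > 1, p = c/n^{3/2} = o(1/n) is below the triangle threshold p ~ 1/n. Asymptotically E[X] ~ (c³/6)·n^{3(1−α)} = (1³/6)·n^{-1.5} → 0, so by Markov's inequality G has no triangles w.h.p.

E[X] ≈ 0.000086; in regime p = Θ(1/n^{3/2}) E[X] tends to 0 (below the triangle threshold p ~ 1/n).


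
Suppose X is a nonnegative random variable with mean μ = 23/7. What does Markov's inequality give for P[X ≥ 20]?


μ = E[X] = 23/7, a = 20.
Markov: P[X ≥ 20] ≤ μ/a = (23/7)/20 = 23/140.
Numerically: ≈ 0.1643.
(Since a = 20 > μ = 3.2857, the bound 23/140 is < 1 and informative.)

P[X ≥ 20] ≤ 23/140 ≈ 0.1643.


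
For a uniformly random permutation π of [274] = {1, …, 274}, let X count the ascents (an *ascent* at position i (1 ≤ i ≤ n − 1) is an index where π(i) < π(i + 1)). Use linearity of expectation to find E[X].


Write X = Σ X_I over i = 1, …, 273, with X_I the indicator of one ascent.
There are 273 indicators.
For each fixed i, the pair (π(i), π(i+1)) is a uniformly random ordered pair of distinct values from {1, …, 274}; by symmetry P[π(i) < π(i+1)] = 1/2.
By linearity: E[X] = 273 · (1/2) = (274 − 1) · (1/2) = 273/2 ≈ 136.500.

E[X] = 273/2 = 136.500.


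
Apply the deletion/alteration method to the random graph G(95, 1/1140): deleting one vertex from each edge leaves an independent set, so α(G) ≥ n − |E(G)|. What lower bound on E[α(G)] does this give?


E[|E(G)|] = C(95, 2)·p = 4465 · (1/1140) = 47/12.
E[α(G)] ≥ n − E[|E(G)|] = 95 − 47/12 = 1093/12.
Numerically: ≈ 91.0833.
(This is only a lower bound; the true E[α(G)] may be larger.)

E[α(G)] ≥ 1093/12 ≈ 91.0833.


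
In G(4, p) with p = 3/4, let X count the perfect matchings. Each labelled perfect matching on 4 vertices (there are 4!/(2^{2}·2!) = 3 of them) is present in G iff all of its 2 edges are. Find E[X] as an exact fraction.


K_4 has 4!/(2^{2}·2!) = 3 labelled perfect matchings.
For each such perfect matching H, let X_H = 1 if all 2 edges of H are present in G. Then P[X_H = 1] = p^{2} = (3/4)^{2} = 9/16.
By linearity: E[X] = Σ_H E[X_H] = 3 · p^{2} = 3 · 9/16 = 27/16.
Numerically: E[X] ≈ 1.69.

E[X] = 3 · (3/4)^{2} = 27/16 ≈ 1.69.


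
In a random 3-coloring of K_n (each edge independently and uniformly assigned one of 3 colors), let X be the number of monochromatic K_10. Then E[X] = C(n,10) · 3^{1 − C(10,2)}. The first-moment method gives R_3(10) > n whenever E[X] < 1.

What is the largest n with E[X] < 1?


We need C(n, 10) · 3^{1 − 45} < 1, i.e. C(n, 10) < 3^{45 − 1} = 984770902183611232881.
Check values of n near the boundary:
  n = 569: C(569, 10) = 905357721286137524328; 905357721286137524328 < 984770902183611232881? YES
  n = 570: C(570, 10) = 921524823451961408691; 921524823451961408691 < 984770902183611232881? YES
  n = 571: C(571, 10) = 937951290893172842001; 937951290893172842001 < 984770902183611232881? YES
  n = 572: C(572, 10) = 954640815642161682606; 954640815642161682606 < 984770902183611232881? YES
  n = 573: C(573, 10) = 971597135635805762226; 971597135635805762226 < 984770902183611232881? YES
  n = 574: C(574, 10) = 988824035203816502691; 988824035203816502691 < 984770902183611232881? NO
  n = 575: C(575, 10) = 1006325345561406175305; 1006325345561406175305 < 984770902183611232881? NO
  n = 576: C(576, 10) = 1024104945306307344480; 1024104945306307344480 < 984770902183611232881? NO
The largest n with C(n, 10) < 984770902183611232881 is n = 573 (where E[X] = 35985079097622435638/36472996377170786403 ≈ 0.9866225). Hence R_3(10) > 573, i.e. R_3(10) ≥ 574.

Largest n = 573; hence R_3(10) > 573.


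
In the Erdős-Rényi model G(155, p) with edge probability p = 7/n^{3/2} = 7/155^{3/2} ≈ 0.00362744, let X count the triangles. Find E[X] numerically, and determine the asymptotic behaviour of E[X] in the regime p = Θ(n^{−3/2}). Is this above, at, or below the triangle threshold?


Number of potential triangles: C(155, 3) = 608685.
Each occurs with probability p³ ≈ (0.00362744)³ ≈ 4.77311039e-08.
By linearity: E[X] = C(155, 3)·p³ ≈ 608685 · 4.77311039e-08 ≈ 0.029053.
Since α = 3/2 > 1, p = c/n^{3/2} = o(1/n) is below the triangle threshold p ~ 1/n. Asymptotically E[X] ~ (c³/6)·n^{3(1−α)} = (7³/6)·n^{-1.5} → 0, so by Markov's inequality G has no triangles w.h.p.

E[X] ≈ 0.029053; in regime p = Θ(1/n^{3/2}) E[X] tends to 0 (below the triangle threshold p ~ 1/n).


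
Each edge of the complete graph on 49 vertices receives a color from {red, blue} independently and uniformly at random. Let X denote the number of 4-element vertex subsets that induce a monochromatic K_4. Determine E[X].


Let X = Σ_S X_S over the C(49, 4) = 211876 subsets S of size 4, where X_S = 1 if the K_4 on S is monochromatic.
For a fixed S, the K_4 on S has C(4, 2) = 6 edges. P[all 6 edges red] = (1/2)^6, and likewise for blue, so P[monochromatic] = 2·(1/2)^6 = 2^{1 − 6} = 1/32.
By linearity of expectation: E[X] = C(49, 4) · 2^{1 − 6} = 211876 · 1/32 = 52969/8.
Numerically: E[X] ≈ 6621.125000.

E[X] = C(49,4)·2^(1−C(4,2)) = 52969/8 ≈ 6621.125000.


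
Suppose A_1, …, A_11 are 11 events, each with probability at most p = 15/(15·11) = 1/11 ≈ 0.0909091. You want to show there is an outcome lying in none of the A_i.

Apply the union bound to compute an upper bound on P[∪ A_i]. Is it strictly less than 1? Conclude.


Union bound: P[∪_{i=1}^{11} A_i] ≤ Σ_i P[A_i] ≤ 11·p = 11·(1/11) = 1.
Numerically: 1 ≈ 1.0000000.
Is 1 < 1? NO.
Since the bound 1 is ≥ 1, the union bound is uninformative here; it does NOT by itself certify existence.

11·p = 1 ≈ 1.0000000; existence NOT certified by the union bound.


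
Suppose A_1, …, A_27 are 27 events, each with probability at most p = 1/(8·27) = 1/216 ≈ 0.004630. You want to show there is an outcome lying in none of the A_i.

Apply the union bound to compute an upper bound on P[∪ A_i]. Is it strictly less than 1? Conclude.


Union bound: P[∪_{i=1}^{27} A_i] ≤ Σ_i P[A_i] ≤ 27·p = 27·(1/216) = 1/8.
Numerically: 1/8 ≈ 0.125000.
Is 1/8 < 1? YES.
Since P[∪ A_i] ≤ 1/8 < 1, the complement has P[∩ A_i^c] ≥ 1 − 1/8 = 7/8 > 0, so some outcome avoids every A_i.

27·p = 1/8 ≈ 0.125000; existence CERTIFIED by the union bound.


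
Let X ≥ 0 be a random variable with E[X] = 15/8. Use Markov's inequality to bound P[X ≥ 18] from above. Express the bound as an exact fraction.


μ = E[X] = 15/8, a = 18.
Markov: P[X ≥ 18] ≤ μ/a = (15/8)/18 = 5/48.
Numerically: ≈ 0.10417.
(Since a = 18 > μ = 1.87500, the bound 5/48 is < 1 and informative.)

P[X ≥ 18] ≤ 5/48 ≈ 0.10417.


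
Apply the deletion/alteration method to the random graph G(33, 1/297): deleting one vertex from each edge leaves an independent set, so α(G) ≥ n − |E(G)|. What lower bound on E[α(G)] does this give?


E[|E(G)|] = C(33, 2)·p = 528 · (1/297) = 16/9.
E[α(G)] ≥ n − E[|E(G)|] = 33 − 16/9 = 281/9.
Numerically: ≈ 31.222222.
(This is only a lower bound; the true E[α(G)] may be larger.)

E[α(G)] ≥ 281/9 ≈ 31.222222.
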